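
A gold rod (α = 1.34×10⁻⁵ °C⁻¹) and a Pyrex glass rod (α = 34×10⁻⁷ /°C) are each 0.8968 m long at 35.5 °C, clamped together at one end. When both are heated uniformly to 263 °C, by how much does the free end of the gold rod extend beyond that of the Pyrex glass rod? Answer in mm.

2.04 mm

ΔT = 227.5 K
gold: ΔL = 1.34×10⁻⁵ × 0.8968 m × 227.5 = 2.7339×10⁻³ m = 2.7339 mm
Pyrex glass: ΔL = 34×10⁻⁷ × 0.8968 m × 227.5 = 6.9367×10⁻⁴ m = 0.69367 mm
difference = 2.7339 − 0.69367 = 2.04023 mm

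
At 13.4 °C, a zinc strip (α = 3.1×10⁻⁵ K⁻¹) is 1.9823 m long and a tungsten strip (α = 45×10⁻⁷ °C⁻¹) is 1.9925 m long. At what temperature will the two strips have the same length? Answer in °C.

T = 207.7 °C

L₁(1 + α₁ΔT) = L₂(1 + α₂ΔT) ⇒ ΔT = (L₂ − L₁)/(α₁L₁ − α₂L₂)
L₂ − L₁ = 1.9925 − 1.9823 = 1.02×10⁻² m
α₁L₁ − α₂L₂ = 3.1×10⁻⁵×1.9823 − 45×10⁻⁷×1.9925 = 5.248505×10⁻⁵ m/K
ΔT = 1.02×10⁻² / 5.248505×10⁻⁵ = 194.341 K
T = 13.4 + 194.341 = 207.741 °C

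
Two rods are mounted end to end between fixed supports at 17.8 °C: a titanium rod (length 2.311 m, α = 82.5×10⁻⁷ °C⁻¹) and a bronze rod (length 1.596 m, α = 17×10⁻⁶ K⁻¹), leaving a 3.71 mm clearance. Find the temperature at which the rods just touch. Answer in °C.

Gap closes when ΔL₁ + ΔL₂ = 3.71 mm = 3.71×10⁻³ m
(α₁L₁ + α₂L₂)ΔT = g
α₁L₁ + α₂L₂ = 82.5×10⁻⁷×2.311 + 17×10⁻⁶×1.596 = 4.619775×10⁻⁵ m/K
ΔT = 3.71×10⁻³ / 4.619775×10⁻⁵ = 80.307 K
T = 17.8 + 80.307 = 98.107 °C

T = 98.1 °C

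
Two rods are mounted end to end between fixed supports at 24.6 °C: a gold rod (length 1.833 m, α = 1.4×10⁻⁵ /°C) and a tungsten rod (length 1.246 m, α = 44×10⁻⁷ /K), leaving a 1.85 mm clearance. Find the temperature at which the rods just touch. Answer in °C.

Gap closes when ΔL₁ + ΔL₂ = 1.85 mm = 1.85×10⁻³ m
(α₁L₁ + α₂L₂)ΔT = g
α₁L₁ + α₂L₂ = 1.4×10⁻⁵×1.833 + 44×10⁻⁷×1.246 = 3.11444×10⁻⁵ m/K
ΔT = 1.85×10⁻³ / 3.11444×10⁻⁵ = 59.401 K
T = 24.6 + 59.401 = 84.001 °C

T = 84.0 °C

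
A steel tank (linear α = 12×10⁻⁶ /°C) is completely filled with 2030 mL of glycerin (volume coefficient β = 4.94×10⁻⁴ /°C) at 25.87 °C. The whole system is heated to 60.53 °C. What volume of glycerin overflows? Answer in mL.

The tank also expands: β_container ≈ 3α = 3.6×10⁻⁵ /K
Net overflow = V₀(β_liq − 3α_cont)ΔT
β − 3α = 4.94×10⁻⁴ − 3.6×10⁻⁵ = 4.58×10⁻⁴ /K; ΔT = 34.66 K
ΔV = 2030 × 4.58×10⁻⁴ × 34.66 = 32.2 mL

32.2 mL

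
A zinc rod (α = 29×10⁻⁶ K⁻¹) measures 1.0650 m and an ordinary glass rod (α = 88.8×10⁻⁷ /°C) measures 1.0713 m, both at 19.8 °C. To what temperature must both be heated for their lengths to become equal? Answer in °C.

T = 314.6 °C

Equal length when α₁L₁ΔT − α₂L₂ΔT = L₂ − L₁ = 6.30×10⁻³ m
α₁L₁ = 3.0885×10⁻⁵, α₂L₂ = 9.513144×10⁻⁶ → Δ(αL) = 2.1371856×10⁻⁵ m/K
ΔT = 6.30×10⁻³ / 2.1371856×10⁻⁵ = 294.780 K, so T = 19.8 + 294.780 = 314.580 °C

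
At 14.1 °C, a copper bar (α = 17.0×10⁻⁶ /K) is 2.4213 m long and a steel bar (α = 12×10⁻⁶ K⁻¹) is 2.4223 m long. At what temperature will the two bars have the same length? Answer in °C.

Equal length when α₁L₁ΔT − α₂L₂ΔT = L₂ − L₁ = 1.00×10⁻³ m
α₁L₁ = 4.11621×10⁻⁵, α₂L₂ = 2.90676×10⁻⁵ → Δ(αL) = 1.20945×10⁻⁵ m/K
ΔT = 1.00×10⁻³ / 1.20945×10⁻⁵ = 82.6822 K, so T = 14.1 + 82.6822 = 96.7822 °C

T = 96.78 °C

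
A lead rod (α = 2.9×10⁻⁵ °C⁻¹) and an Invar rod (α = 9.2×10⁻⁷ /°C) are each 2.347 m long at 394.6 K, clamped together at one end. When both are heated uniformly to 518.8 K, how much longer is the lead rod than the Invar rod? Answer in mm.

8.19 mm

ΔT = 124.2 K
lead: ΔL = 2.9×10⁻⁵ × 2.347 m × 124.2 = 8.4534×10⁻³ m = 8.4534 mm
Invar: ΔL = 9.2×10⁻⁷ × 2.347 m × 124.2 = 2.6818×10⁻⁴ m = 0.26818 mm
difference = 8.4534 − 0.26818 = 8.18522 mm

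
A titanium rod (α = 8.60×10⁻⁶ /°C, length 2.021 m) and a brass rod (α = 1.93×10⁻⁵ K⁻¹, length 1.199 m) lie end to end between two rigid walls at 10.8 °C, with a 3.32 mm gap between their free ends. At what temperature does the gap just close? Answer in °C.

Gap closes when ΔL₁ + ΔL₂ = 3.32 mm = 3.32×10⁻³ m
(α₁L₁ + α₂L₂)ΔT = g
α₁L₁ + α₂L₂ = 8.60×10⁻⁶×2.021 + 1.93×10⁻⁵×1.199 = 4.05213×10⁻⁵ m/K
ΔT = 3.32×10⁻³ / 4.05213×10⁻⁵ = 81.932 K
T = 10.8 + 81.932 = 92.732 °C

T = 92.7 °C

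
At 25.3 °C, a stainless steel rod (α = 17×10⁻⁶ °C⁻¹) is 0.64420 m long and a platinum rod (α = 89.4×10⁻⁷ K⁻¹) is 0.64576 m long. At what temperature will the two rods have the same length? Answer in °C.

Equal length when α₁L₁ΔT − α₂L₂ΔT = L₂ − L₁ = 1.56×10⁻³ m
α₁L₁ = 1.09514×10⁻⁵, α₂L₂ = 5.7730944×10⁻⁶ → Δ(αL) = 5.1783056×10⁻⁶ m/K
ΔT = 1.56×10⁻³ / 5.1783056×10⁻⁶ = 301.257 K, so T = 25.3 + 301.257 = 326.557 °C

T = 326.6 °C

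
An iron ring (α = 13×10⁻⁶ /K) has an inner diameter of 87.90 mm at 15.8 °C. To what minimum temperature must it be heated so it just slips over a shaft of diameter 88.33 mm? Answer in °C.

Required Δd = 88.33 − 87.90 = 0.43 mm
Δd = αd₀ΔT ⇒ ΔT = Δd/(αd₀) = 0.43 / (13×10⁻⁶ × 87.90) = 376.30 K
T_min = 15.8 + 376.30 = 392.10 °C

T = 392 °C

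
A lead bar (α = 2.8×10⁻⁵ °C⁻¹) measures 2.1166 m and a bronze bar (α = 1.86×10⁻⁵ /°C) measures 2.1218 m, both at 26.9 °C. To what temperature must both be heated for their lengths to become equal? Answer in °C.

Equal length when α₁L₁ΔT − α₂L₂ΔT = L₂ − L₁ = 5.20×10⁻³ m
α₁L₁ = 5.92648×10⁻⁵, α₂L₂ = 3.946548×10⁻⁵ → Δ(αL) = 1.979932×10⁻⁵ m/K
ΔT = 5.20×10⁻³ / 1.979932×10⁻⁵ = 262.635 K, so T = 26.9 + 262.635 = 289.535 °C

T = 289.5 °C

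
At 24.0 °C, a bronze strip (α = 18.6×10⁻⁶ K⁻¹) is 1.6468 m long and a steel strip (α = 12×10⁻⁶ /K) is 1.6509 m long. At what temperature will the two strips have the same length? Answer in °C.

Equal length when α₁L₁ΔT − α₂L₂ΔT = L₂ − L₁ = 4.10×10⁻³ m
α₁L₁ = 3.063048×10⁻⁵, α₂L₂ = 1.98108×10⁻⁵ → Δ(αL) = 1.081968×10⁻⁵ m/K
ΔT = 4.10×10⁻³ / 1.081968×10⁻⁵ = 378.939 K, so T = 24.0 + 378.939 = 402.939 °C

T = 402.9 °C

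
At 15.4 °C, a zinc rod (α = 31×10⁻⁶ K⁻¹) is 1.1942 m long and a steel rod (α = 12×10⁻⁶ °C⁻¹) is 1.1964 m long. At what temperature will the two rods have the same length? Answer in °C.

L₁(1 + α₁ΔT) = L₂(1 + α₂ΔT) ⇒ ΔT = (L₂ − L₁)/(α₁L₁ − α₂L₂)
L₂ − L₁ = 1.1964 − 1.1942 = 2.20×10⁻³ m
α₁L₁ − α₂L₂ = 31×10⁻⁶×1.1942 − 12×10⁻⁶×1.1964 = 2.26634×10⁻⁵ m/K
ΔT = 2.20×10⁻³ / 2.26634×10⁻⁵ = 97.073 K
T = 15.4 + 97.073 = 112.473 °C

T = 112.5 °C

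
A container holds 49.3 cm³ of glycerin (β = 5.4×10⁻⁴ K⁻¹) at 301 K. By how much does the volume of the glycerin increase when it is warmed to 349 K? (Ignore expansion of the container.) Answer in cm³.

|ΔT| = |349 − 301| = 48 K
ΔV = βV₀ΔT = (5.4×10⁻⁴)(49.3)(48) = 1.28 cm³

ΔV = 1.28 cm³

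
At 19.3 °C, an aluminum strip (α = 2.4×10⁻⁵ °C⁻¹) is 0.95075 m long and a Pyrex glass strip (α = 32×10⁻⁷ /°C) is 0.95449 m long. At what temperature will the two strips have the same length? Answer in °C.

L₁(1 + α₁ΔT) = L₂(1 + α₂ΔT) ⇒ ΔT = (L₂ − L₁)/(α₁L₁ − α₂L₂)
L₂ − L₁ = 0.95449 − 0.95075 = 3.74×10⁻³ m
α₁L₁ − α₂L₂ = 2.4×10⁻⁵×0.95075 − 32×10⁻⁷×0.95449 = 1.9763632×10⁻⁵ m/K
ΔT = 3.74×10⁻³ / 1.9763632×10⁻⁵ = 189.236 K
T = 19.3 + 189.236 = 208.536 °C

T = 208.5 °C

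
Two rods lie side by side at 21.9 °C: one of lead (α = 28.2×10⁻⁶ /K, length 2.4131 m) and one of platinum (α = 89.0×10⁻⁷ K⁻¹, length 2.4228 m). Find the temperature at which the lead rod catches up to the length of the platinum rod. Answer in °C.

Equal length when α₁L₁ΔT − α₂L₂ΔT = L₂ − L₁ = 9.70×10⁻³ m
α₁L₁ = 6.804942×10⁻⁵, α₂L₂ = 2.156292×10⁻⁵ → Δ(αL) = 4.64865×10⁻⁵ m/K
ΔT = 9.70×10⁻³ / 4.64865×10⁻⁵ = 208.663 K, so T = 21.9 + 208.663 = 230.563 °C

T = 230.6 °C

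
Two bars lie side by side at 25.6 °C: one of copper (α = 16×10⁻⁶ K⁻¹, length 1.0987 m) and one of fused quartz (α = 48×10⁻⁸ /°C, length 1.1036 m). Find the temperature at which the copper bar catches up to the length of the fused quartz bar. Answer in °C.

T = 313.0 °C

L₁(1 + α₁ΔT) = L₂(1 + α₂ΔT) ⇒ ΔT = (L₂ − L₁)/(α₁L₁ − α₂L₂)
L₂ − L₁ = 1.1036 − 1.0987 = 4.90×10⁻³ m
α₁L₁ − α₂L₂ = 16×10⁻⁶×1.0987 − 48×10⁻⁸×1.1036 = 1.7049472×10⁻⁵ m/K
ΔT = 4.90×10⁻³ / 1.7049472×10⁻⁵ = 287.399 K
T = 25.6 + 287.399 = 312.999 °C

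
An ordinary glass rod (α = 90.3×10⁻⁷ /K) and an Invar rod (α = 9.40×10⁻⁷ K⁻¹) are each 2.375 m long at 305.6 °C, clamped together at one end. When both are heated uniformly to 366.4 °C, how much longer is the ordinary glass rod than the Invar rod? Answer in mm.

1.17 mm

ΔT = 60.8 K
ordinary glass: ΔL = 90.3×10⁻⁷ × 2.375 m × 60.8 = 1.3039×10⁻³ m = 1.3039 mm
Invar: ΔL = 9.40×10⁻⁷ × 2.375 m × 60.8 = 1.3574×10⁻⁴ m = 0.13574 mm
difference = 1.3039 − 0.13574 = 1.16816 mm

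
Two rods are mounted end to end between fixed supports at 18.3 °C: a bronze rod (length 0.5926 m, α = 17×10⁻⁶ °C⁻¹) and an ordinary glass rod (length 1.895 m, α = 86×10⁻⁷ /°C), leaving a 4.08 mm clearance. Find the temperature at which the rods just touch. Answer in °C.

T = 173 °C

Gap closes when ΔL₁ + ΔL₂ = 4.08 mm = 4.08×10⁻³ m
(α₁L₁ + α₂L₂)ΔT = g
α₁L₁ + α₂L₂ = 17×10⁻⁶×0.5926 + 86×10⁻⁷×1.895 = 2.63712×10⁻⁵ m/K
ΔT = 4.08×10⁻³ / 2.63712×10⁻⁵ = 154.71 K
T = 18.3 + 154.71 = 173.01 °C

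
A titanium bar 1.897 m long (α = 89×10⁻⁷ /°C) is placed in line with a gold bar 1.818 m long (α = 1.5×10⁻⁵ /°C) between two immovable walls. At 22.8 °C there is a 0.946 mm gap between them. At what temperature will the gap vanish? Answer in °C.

Gap closes when ΔL₁ + ΔL₂ = 0.946 mm = 9.46×10⁻⁴ m
(α₁L₁ + α₂L₂)ΔT = g
α₁L₁ + α₂L₂ = 89×10⁻⁷×1.897 + 1.5×10⁻⁵×1.818 = 4.41533×10⁻⁵ m/K
ΔT = 9.46×10⁻⁴ / 4.41533×10⁻⁵ = 21.425 K
T = 22.8 + 21.425 = 44.225 °C

T = 44.2 °C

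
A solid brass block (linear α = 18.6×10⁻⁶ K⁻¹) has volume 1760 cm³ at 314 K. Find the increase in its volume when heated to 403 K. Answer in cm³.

ΔV = 8.74 cm³

Isotropic solid: β ≈ 3α = 5.6×10⁻⁵ /K; ΔT = 89 K
ΔV = 3αV₀ΔT = 3(18.6×10⁻⁶)(1760)(89) = 8.74 cm³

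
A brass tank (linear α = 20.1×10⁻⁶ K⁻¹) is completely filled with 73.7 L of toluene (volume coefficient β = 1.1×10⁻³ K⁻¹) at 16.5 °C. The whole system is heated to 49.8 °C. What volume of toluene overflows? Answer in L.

2.55 L

The tank also expands: β_container ≈ 3α = 6.03×10⁻⁵ /K
Net overflow = V₀(β_liq − 3α_cont)ΔT
β − 3α = 1.10×10⁻³ − 6.03×10⁻⁵ = 1.0397×10⁻³ /K; ΔT = 33.3 K
ΔV = 73.7 × 1.0397×10⁻³ × 33.3 = 2.55 L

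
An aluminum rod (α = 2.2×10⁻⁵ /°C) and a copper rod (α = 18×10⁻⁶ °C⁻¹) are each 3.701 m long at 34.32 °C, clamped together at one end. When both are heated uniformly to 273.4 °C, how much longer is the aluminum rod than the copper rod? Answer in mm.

3.54 mm

ΔT = 239.08 K
aluminum: ΔL = 2.2×10⁻⁵ × 3.701 m × 239.08 = 1.9466×10⁻² m = 19.466 mm
copper: ΔL = 18×10⁻⁶ × 3.701 m × 239.08 = 1.5927×10⁻² m = 15.927 mm
difference = 19.466 − 15.927 = 3.539 mm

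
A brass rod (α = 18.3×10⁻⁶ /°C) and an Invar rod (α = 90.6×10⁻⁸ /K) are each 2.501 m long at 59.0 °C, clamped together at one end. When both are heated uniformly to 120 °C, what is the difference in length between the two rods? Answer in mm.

2.65 mm

ΔT = 61.0 K
brass: ΔL = 18.3×10⁻⁶ × 2.501 m × 61.0 = 2.7919×10⁻³ m = 2.7919 mm
Invar: ΔL = 90.6×10⁻⁸ × 2.501 m × 61.0 = 1.3822×10⁻⁴ m = 0.13822 mm
difference = 2.7919 − 0.13822 = 2.65368 mm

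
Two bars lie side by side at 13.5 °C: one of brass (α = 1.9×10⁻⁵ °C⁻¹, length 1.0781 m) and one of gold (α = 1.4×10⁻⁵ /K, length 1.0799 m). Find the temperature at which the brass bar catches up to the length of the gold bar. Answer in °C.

T = 349.0 °C

Equal length when α₁L₁ΔT − α₂L₂ΔT = L₂ − L₁ = 1.80×10⁻³ m
α₁L₁ = 2.04839×10⁻⁵, α₂L₂ = 1.51186×10⁻⁵ → Δ(αL) = 5.3653×10⁻⁶ m/K
ΔT = 1.80×10⁻³ / 5.3653×10⁻⁶ = 335.489 K, so T = 13.5 + 335.489 = 348.989 °C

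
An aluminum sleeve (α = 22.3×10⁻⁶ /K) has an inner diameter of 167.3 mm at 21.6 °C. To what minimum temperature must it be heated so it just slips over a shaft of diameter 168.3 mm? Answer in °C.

Required Δd = 168.3 − 167.3 = 1.0 mm
Δd = αd₀ΔT ⇒ ΔT = Δd/(αd₀) = 1.0 / (22.3×10⁻⁶ × 167.3) = 268.04 K
T_min = 21.6 + 268.04 = 289.64 °C

T = 290 °C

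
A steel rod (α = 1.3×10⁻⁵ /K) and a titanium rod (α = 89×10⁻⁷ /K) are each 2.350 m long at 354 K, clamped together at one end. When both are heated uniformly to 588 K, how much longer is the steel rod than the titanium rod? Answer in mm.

ΔT = 234 K
steel: ΔL = 1.3×10⁻⁵ × 2.350 m × 234 = 7.1487×10⁻³ m = 7.1487 mm
titanium: ΔL = 89×10⁻⁷ × 2.350 m × 234 = 4.8941×10⁻³ m = 4.8941 mm
difference = 7.1487 − 4.8941 = 2.2546 mm

2.25 mm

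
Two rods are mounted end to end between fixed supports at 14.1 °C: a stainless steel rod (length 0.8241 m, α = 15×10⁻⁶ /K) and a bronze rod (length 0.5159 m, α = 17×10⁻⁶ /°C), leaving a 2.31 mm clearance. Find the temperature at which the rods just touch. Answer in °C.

α₁L₁ = 1.23615×10⁻⁵ m/K, α₂L₂ = 8.7703×10⁻⁶ m/K → total 2.11318×10⁻⁵ m/K
ΔT = g/(α₁L₁+α₂L₂) = 2.31×10⁻³ / 2.11318×10⁻⁵ = 109.31 K
T = 14.1 + 109.31 = 123.41 °C

T = 123 °C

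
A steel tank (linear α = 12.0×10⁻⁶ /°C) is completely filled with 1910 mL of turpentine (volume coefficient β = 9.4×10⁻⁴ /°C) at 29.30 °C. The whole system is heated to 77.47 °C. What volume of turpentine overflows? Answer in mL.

The tank also expands: β_container ≈ 3α = 3.6×10⁻⁵ /K
Net overflow = V₀(β_liq − 3α_cont)ΔT
β − 3α = 9.40×10⁻⁴ − 3.6×10⁻⁵ = 9.04×10⁻⁴ /K; ΔT = 48.17 K
ΔV = 1910 × 9.04×10⁻⁴ × 48.17 = 83.2 mL

83.2 mL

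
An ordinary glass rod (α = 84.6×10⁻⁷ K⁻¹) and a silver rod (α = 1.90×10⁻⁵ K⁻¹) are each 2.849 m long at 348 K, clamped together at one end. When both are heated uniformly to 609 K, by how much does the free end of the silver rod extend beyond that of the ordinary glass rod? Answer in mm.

7.84 mm

ΔT = 261 K
ordinary glass: ΔL = 84.6×10⁻⁷ × 2.849 m × 261 = 6.2908×10⁻³ m = 6.2908 mm
silver: ΔL = 1.90×10⁻⁵ × 2.849 m × 261 = 1.4128×10⁻² m = 14.128 mm
difference = 14.128 − 6.2908 = 7.8372 mm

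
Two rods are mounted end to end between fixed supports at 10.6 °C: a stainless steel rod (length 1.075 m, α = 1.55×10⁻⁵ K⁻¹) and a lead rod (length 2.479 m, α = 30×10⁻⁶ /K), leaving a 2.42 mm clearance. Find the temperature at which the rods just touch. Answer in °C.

α₁L₁ = 1.66625×10⁻⁵ m/K, α₂L₂ = 7.437×10⁻⁵ m/K → total 9.10325×10⁻⁵ m/K
ΔT = g/(α₁L₁+α₂L₂) = 2.42×10⁻³ / 9.10325×10⁻⁵ = 26.584 K
T = 10.6 + 26.584 = 37.184 °C

T = 37.2 °C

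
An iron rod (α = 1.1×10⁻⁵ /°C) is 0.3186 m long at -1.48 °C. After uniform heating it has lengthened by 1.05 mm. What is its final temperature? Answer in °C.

T = 298 °C

ΔL = αL₀ΔT ⇒ ΔT = ΔL / (αL₀)
ΔT = 1.05×10⁻³ m / (1.1×10⁻⁵ × 0.3186 m) = 299.61 K
T = -1.48 + 299.61 = 298.13 °C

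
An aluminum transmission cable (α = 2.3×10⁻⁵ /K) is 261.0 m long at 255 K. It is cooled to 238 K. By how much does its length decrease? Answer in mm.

ΔL = 102 mm

|ΔT| = |238 − 255| = 17 K
ΔL = αL₀ΔT = (2.3×10⁻⁵)(261.0)(17) = 1.02×10⁻¹ m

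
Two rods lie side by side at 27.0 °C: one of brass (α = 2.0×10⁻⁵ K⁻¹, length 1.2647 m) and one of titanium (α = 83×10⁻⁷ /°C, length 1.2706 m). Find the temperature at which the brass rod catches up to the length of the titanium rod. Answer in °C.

T = 427.1 °C

Equal length when α₁L₁ΔT − α₂L₂ΔT = L₂ − L₁ = 5.90×10⁻³ m
α₁L₁ = 2.5294×10⁻⁵, α₂L₂ = 1.054598×10⁻⁵ → Δ(αL) = 1.474802×10⁻⁵ m/K
ΔT = 5.90×10⁻³ / 1.474802×10⁻⁵ = 400.054 K, so T = 27.0 + 400.054 = 427.054 °C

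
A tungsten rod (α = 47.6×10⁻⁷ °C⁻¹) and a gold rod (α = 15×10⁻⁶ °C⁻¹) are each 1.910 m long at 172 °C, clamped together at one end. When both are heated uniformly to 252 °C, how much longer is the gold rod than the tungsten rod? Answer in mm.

ΔT = 80 K
tungsten: ΔL = 47.6×10⁻⁷ × 1.910 m × 80 = 7.2733×10⁻⁴ m = 0.72733 mm
gold: ΔL = 15×10⁻⁶ × 1.910 m × 80 = 2.2920×10⁻³ m = 2.2920 mm
difference = 2.2920 − 0.72733 = 1.56467 mm

1.56 mm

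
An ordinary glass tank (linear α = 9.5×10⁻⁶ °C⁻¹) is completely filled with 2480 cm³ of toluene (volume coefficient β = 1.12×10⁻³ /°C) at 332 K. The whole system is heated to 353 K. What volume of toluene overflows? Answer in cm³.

56.8 cm³

The tank also expands: β_container ≈ 3α = 2.85×10⁻⁵ /K
Net overflow = V₀(β_liq − 3α_cont)ΔT
β − 3α = 1.12×10⁻³ − 2.85×10⁻⁵ = 1.0915×10⁻³ /K; ΔT = 21 K
ΔV = 2480 × 1.0915×10⁻³ × 21 = 56.8 cm³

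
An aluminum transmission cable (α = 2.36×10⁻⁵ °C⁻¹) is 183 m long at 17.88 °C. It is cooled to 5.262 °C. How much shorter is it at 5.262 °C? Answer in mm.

ΔL = 54.5 mm

|ΔT| = |5.262 − 17.88| = 12.618 K
ΔL = αL₀ΔT = (2.36×10⁻⁵)(183)(12.618) = 5.45×10⁻² m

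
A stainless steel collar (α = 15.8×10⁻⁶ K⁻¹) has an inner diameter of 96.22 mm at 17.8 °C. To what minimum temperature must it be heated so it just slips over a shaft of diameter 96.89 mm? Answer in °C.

T = 459 °C

Required Δd = 96.89 − 96.22 = 0.67 mm
Δd = αd₀ΔT ⇒ ΔT = Δd/(αd₀) = 0.67 / (15.8×10⁻⁶ × 96.22) = 440.71 K
T_min = 17.8 + 440.71 = 458.51 °C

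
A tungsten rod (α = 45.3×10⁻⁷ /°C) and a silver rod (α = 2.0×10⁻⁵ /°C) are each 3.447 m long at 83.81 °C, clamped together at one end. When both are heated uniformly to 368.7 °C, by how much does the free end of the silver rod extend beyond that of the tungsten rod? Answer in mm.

ΔT = 284.89 K
tungsten: ΔL = 45.3×10⁻⁷ × 3.447 m × 284.89 = 4.4485×10⁻³ m = 4.4485 mm
silver: ΔL = 2.0×10⁻⁵ × 3.447 m × 284.89 = 1.9640×10⁻² m = 19.640 mm
difference = 19.640 − 4.4485 = 15.1915 mm

15.2 mm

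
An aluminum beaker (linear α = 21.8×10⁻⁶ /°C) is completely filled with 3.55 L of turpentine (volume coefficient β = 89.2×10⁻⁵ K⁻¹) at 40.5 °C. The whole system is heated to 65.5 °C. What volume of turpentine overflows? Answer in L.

The beaker also expands: β_container ≈ 3α = 6.54×10⁻⁵ /K
Net overflow = V₀(β_liq − 3α_cont)ΔT
β − 3α = 8.92×10⁻⁴ − 6.54×10⁻⁵ = 8.266×10⁻⁴ /K; ΔT = 25.0 K
ΔV = 3.55 × 8.266×10⁻⁴ × 25.0 = 0.0734 L

0.0734 L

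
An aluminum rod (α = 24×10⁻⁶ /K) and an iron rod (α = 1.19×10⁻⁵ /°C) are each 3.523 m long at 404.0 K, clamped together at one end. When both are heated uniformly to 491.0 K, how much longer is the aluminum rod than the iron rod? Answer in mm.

ΔT = 87.0 K
aluminum: ΔL = 24×10⁻⁶ × 3.523 m × 87.0 = 7.3560×10⁻³ m = 7.3560 mm
iron: ΔL = 1.19×10⁻⁵ × 3.523 m × 87.0 = 3.6474×10⁻³ m = 3.6474 mm
difference = 7.3560 − 3.6474 = 3.7086 mm

3.71 mm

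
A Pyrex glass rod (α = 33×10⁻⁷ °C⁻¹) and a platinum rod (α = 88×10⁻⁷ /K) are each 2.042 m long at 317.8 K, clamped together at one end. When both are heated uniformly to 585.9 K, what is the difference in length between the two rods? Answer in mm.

ΔT = 268.1 K
Pyrex glass: ΔL = 33×10⁻⁷ × 2.042 m × 268.1 = 1.8066×10⁻³ m = 1.8066 mm
platinum: ΔL = 88×10⁻⁷ × 2.042 m × 268.1 = 4.8176×10⁻³ m = 4.8176 mm
difference = 4.8176 − 1.8066 = 3.0110 mm

3.01 mm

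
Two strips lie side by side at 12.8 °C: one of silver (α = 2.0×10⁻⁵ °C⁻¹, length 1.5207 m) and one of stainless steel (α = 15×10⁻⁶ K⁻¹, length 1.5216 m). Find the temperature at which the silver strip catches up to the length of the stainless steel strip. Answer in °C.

T = 131.4 °C

L₁(1 + α₁ΔT) = L₂(1 + α₂ΔT) ⇒ ΔT = (L₂ − L₁)/(α₁L₁ − α₂L₂)
L₂ − L₁ = 1.5216 − 1.5207 = 9.00×10⁻⁴ m
α₁L₁ − α₂L₂ = 2.0×10⁻⁵×1.5207 − 15×10⁻⁶×1.5216 = 7.59×10⁻⁶ m/K
ΔT = 9.00×10⁻⁴ / 7.59×10⁻⁶ = 118.577 K
T = 12.8 + 118.577 = 131.377 °C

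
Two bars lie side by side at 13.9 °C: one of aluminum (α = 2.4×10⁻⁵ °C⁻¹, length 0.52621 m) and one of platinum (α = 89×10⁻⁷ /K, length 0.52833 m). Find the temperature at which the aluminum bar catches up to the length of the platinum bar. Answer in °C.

T = 281.3 °C

L₁(1 + α₁ΔT) = L₂(1 + α₂ΔT) ⇒ ΔT = (L₂ − L₁)/(α₁L₁ − α₂L₂)
L₂ − L₁ = 0.52833 − 0.52621 = 2.12×10⁻³ m
α₁L₁ − α₂L₂ = 2.4×10⁻⁵×0.52621 − 89×10⁻⁷×0.52833 = 7.926903×10⁻⁶ m/K
ΔT = 2.12×10⁻³ / 7.926903×10⁻⁶ = 267.444 K
T = 13.9 + 267.444 = 281.344 °C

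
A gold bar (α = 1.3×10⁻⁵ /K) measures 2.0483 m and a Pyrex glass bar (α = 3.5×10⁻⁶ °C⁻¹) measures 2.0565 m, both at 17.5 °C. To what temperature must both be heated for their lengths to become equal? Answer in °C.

T = 439.5 °C

Equal length when α₁L₁ΔT − α₂L₂ΔT = L₂ − L₁ = 8.20×10⁻³ m
α₁L₁ = 2.66279×10⁻⁵, α₂L₂ = 7.19775×10⁻⁶ → Δ(αL) = 1.943015×10⁻⁵ m/K
ΔT = 8.20×10⁻³ / 1.943015×10⁻⁵ = 422.025 K, so T = 17.5 + 422.025 = 439.525 °C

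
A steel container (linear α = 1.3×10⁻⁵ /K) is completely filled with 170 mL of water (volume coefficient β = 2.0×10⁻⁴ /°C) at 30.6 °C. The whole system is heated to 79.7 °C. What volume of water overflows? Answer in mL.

1.34 mL

The container also expands: β_container ≈ 3α = 3.9×10⁻⁵ /K
Net overflow = V₀(β_liq − 3α_cont)ΔT
β − 3α = 2.00×10⁻⁴ − 3.9×10⁻⁵ = 1.61×10⁻⁴ /K; ΔT = 49.1 K
ΔV = 170 × 1.61×10⁻⁴ × 49.1 = 1.34 mL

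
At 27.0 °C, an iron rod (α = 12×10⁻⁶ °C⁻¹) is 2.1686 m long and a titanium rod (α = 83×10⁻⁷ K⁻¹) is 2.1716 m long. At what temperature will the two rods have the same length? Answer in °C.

L₁(1 + α₁ΔT) = L₂(1 + α₂ΔT) ⇒ ΔT = (L₂ − L₁)/(α₁L₁ − α₂L₂)
L₂ − L₁ = 2.1716 − 2.1686 = 3.00×10⁻³ m
α₁L₁ − α₂L₂ = 12×10⁻⁶×2.1686 − 83×10⁻⁷×2.1716 = 7.99892×10⁻⁶ m/K
ΔT = 3.00×10⁻³ / 7.99892×10⁻⁶ = 375.051 K
T = 27.0 + 375.051 = 402.051 °C

T = 402.1 °C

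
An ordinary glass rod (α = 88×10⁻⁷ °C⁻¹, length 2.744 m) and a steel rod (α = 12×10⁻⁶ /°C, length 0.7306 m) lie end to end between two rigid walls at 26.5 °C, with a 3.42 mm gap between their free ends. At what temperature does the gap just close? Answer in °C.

Gap closes when ΔL₁ + ΔL₂ = 3.42 mm = 3.42×10⁻³ m
(α₁L₁ + α₂L₂)ΔT = g
α₁L₁ + α₂L₂ = 88×10⁻⁷×2.744 + 12×10⁻⁶×0.7306 = 3.29144×10⁻⁵ m/K
ΔT = 3.42×10⁻³ / 3.29144×10⁻⁵ = 103.91 K
T = 26.5 + 103.91 = 130.41 °C

T = 130 °C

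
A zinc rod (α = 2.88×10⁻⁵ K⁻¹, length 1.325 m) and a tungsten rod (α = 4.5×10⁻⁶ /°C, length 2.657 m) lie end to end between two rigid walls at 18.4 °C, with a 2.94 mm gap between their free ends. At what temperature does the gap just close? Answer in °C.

T = 77.1 °C

α₁L₁ = 3.816×10⁻⁵ m/K, α₂L₂ = 1.19565×10⁻⁵ m/K → total 5.01165×10⁻⁵ m/K
ΔT = g/(α₁L₁+α₂L₂) = 2.94×10⁻³ / 5.01165×10⁻⁵ = 58.663 K
T = 18.4 + 58.663 = 77.063 °C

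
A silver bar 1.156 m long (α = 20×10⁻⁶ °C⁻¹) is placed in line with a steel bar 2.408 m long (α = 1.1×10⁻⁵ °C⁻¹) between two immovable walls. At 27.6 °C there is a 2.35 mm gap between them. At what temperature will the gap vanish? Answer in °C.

T = 75.0 °C

Gap closes when ΔL₁ + ΔL₂ = 2.35 mm = 2.35×10⁻³ m
(α₁L₁ + α₂L₂)ΔT = g
α₁L₁ + α₂L₂ = 20×10⁻⁶×1.156 + 1.1×10⁻⁵×2.408 = 4.9608×10⁻⁵ m/K
ΔT = 2.35×10⁻³ / 4.9608×10⁻⁵ = 47.371 K
T = 27.6 + 47.371 = 74.971 °C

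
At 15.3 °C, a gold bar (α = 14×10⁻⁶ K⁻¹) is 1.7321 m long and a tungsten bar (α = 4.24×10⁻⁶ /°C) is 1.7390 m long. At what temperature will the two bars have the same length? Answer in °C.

Equal length when α₁L₁ΔT − α₂L₂ΔT = L₂ − L₁ = 6.90×10⁻³ m
α₁L₁ = 2.42494×10⁻⁵, α₂L₂ = 7.37336×10⁻⁶ → Δ(αL) = 1.687604×10⁻⁵ m/K
ΔT = 6.90×10⁻³ / 1.687604×10⁻⁵ = 408.864 K, so T = 15.3 + 408.864 = 424.164 °C

T = 424.2 °C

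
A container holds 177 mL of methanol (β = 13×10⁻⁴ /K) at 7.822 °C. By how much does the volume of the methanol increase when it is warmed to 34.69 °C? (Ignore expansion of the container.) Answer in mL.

ΔV = 6.18 mL

|ΔT| = |34.69 − 7.822| = 26.868 K
ΔV = βV₀ΔT = (13×10⁻⁴)(177)(26.868) = 6.18 mL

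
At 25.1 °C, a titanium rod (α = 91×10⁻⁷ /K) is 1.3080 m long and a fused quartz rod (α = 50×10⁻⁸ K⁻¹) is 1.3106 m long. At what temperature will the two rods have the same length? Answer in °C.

T = 256.3 °C

L₁(1 + α₁ΔT) = L₂(1 + α₂ΔT) ⇒ ΔT = (L₂ − L₁)/(α₁L₁ − α₂L₂)
L₂ − L₁ = 1.3106 − 1.3080 = 2.60×10⁻³ m
α₁L₁ − α₂L₂ = 91×10⁻⁷×1.3080 − 50×10⁻⁸×1.3106 = 1.12475×10⁻⁵ m/K
ΔT = 2.60×10⁻³ / 1.12475×10⁻⁵ = 231.162 K
T = 25.1 + 231.162 = 256.262 °C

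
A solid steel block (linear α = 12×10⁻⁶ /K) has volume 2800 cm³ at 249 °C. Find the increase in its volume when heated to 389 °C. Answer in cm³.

Isotropic solid: β ≈ 3α = 3.6×10⁻⁵ /K; ΔT = 140 K
ΔV = 3αV₀ΔT = 3(12×10⁻⁶)(2800)(140) = 14.1 cm³

ΔV = 14.1 cm³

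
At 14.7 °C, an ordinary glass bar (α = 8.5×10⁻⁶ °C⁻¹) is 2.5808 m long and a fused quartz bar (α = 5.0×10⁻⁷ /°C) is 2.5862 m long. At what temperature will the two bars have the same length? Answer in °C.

T = 276.3 °C

Equal length when α₁L₁ΔT − α₂L₂ΔT = L₂ − L₁ = 5.40×10⁻³ m
α₁L₁ = 2.19368×10⁻⁵, α₂L₂ = 1.2931×10⁻⁶ → Δ(αL) = 2.06437×10⁻⁵ m/K
ΔT = 5.40×10⁻³ / 2.06437×10⁻⁵ = 261.581 K, so T = 14.7 + 261.581 = 276.281 °C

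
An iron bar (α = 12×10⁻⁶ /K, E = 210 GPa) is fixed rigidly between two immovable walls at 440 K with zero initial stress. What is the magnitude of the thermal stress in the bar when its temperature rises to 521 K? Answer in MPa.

Fully constrained: the free strain ε = αΔT is blocked, so σ = Eε = EαΔT.
|ΔT| = 81 K
σ = 210×10⁹ × 12×10⁻⁶ × 81 = 2.04×10⁸ Pa

σ = 204 MPa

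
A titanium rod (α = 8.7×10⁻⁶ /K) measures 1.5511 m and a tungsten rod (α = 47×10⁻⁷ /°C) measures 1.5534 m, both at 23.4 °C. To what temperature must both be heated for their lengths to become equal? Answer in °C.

T = 394.8 °C

Equal length when α₁L₁ΔT − α₂L₂ΔT = L₂ − L₁ = 2.30×10⁻³ m
α₁L₁ = 1.349457×10⁻⁵, α₂L₂ = 7.30098×10⁻⁶ → Δ(αL) = 6.19359×10⁻⁶ m/K
ΔT = 2.30×10⁻³ / 6.19359×10⁻⁶ = 371.352 K, so T = 23.4 + 371.352 = 394.752 °C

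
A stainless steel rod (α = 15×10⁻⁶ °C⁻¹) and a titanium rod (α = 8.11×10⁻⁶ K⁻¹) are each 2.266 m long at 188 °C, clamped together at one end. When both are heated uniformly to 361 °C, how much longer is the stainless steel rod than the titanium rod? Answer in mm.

ΔT = 173 K
stainless steel: ΔL = 15×10⁻⁶ × 2.266 m × 173 = 5.8803×10⁻³ m = 5.8803 mm
titanium: ΔL = 8.11×10⁻⁶ × 2.266 m × 173 = 3.1793×10⁻³ m = 3.1793 mm
difference = 5.8803 − 3.1793 = 2.7010 mm

2.70 mm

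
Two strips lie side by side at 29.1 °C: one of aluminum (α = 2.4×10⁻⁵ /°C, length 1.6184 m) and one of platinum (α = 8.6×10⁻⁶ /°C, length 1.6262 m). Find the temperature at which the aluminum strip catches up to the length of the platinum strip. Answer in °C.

T = 342.9 °C

Equal length when α₁L₁ΔT − α₂L₂ΔT = L₂ − L₁ = 7.80×10⁻³ m
α₁L₁ = 3.88416×10⁻⁵, α₂L₂ = 1.398532×10⁻⁵ → Δ(αL) = 2.485628×10⁻⁵ m/K
ΔT = 7.80×10⁻³ / 2.485628×10⁻⁵ = 313.804 K, so T = 29.1 + 313.804 = 342.904 °C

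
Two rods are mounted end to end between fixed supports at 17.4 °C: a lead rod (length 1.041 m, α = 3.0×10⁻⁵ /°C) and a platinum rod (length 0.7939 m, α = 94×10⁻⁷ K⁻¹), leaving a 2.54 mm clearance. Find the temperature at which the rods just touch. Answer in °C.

T = 83.0 °C

α₁L₁ = 3.123×10⁻⁵ m/K, α₂L₂ = 7.46266×10⁻⁶ m/K → total 3.869266×10⁻⁵ m/K
ΔT = g/(α₁L₁+α₂L₂) = 2.54×10⁻³ / 3.869266×10⁻⁵ = 65.646 K
T = 17.4 + 65.646 = 83.046 °C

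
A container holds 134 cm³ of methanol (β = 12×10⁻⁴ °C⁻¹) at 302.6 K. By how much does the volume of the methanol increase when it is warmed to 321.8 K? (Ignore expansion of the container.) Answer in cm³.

|ΔT| = |321.8 − 302.6| = 19.2 K
ΔV = βV₀ΔT = (12×10⁻⁴)(134)(19.2) = 3.09 cm³

ΔV = 3.09 cm³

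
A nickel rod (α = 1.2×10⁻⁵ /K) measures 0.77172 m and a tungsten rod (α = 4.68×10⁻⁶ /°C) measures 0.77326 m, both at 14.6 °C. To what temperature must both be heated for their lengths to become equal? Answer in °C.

Equal length when α₁L₁ΔT − α₂L₂ΔT = L₂ − L₁ = 1.54×10⁻³ m
α₁L₁ = 9.26064×10⁻⁶, α₂L₂ = 3.6188568×10⁻⁶ → Δ(αL) = 5.6417832×10⁻⁶ m/K
ΔT = 1.54×10⁻³ / 5.6417832×10⁻⁶ = 272.963 K, so T = 14.6 + 272.963 = 287.563 °C

T = 287.6 °C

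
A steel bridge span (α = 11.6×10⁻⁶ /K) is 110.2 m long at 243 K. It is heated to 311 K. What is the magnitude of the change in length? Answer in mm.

ΔL = 86.9 mm

|ΔT| = |311 − 243| = 68 K
ΔL = αL₀ΔT = (11.6×10⁻⁶)(110.2)(68) = 8.69×10⁻² m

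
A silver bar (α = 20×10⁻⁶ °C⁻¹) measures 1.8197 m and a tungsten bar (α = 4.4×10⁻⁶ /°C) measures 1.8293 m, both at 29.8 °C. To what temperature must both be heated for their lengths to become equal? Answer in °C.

T = 368.5 °C

L₁(1 + α₁ΔT) = L₂(1 + α₂ΔT) ⇒ ΔT = (L₂ − L₁)/(α₁L₁ − α₂L₂)
L₂ − L₁ = 1.8293 − 1.8197 = 9.60×10⁻³ m
α₁L₁ − α₂L₂ = 20×10⁻⁶×1.8197 − 4.4×10⁻⁶×1.8293 = 2.834508×10⁻⁵ m/K
ΔT = 9.60×10⁻³ / 2.834508×10⁻⁵ = 338.683 K
T = 29.8 + 338.683 = 368.483 °C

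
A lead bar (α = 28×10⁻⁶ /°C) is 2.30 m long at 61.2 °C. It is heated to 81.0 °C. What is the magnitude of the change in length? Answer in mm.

|ΔT| = |81.0 − 61.2| = 19.8 K
ΔL = αL₀ΔT = (28×10⁻⁶)(2.30)(19.8) = 1.28×10⁻³ m

ΔL = 1.28 mm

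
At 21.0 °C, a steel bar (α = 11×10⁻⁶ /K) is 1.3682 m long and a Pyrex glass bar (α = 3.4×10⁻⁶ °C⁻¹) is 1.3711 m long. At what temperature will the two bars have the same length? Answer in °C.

Equal length when α₁L₁ΔT − α₂L₂ΔT = L₂ − L₁ = 2.90×10⁻³ m
α₁L₁ = 1.50502×10⁻⁵, α₂L₂ = 4.66174×10⁻⁶ → Δ(αL) = 1.038846×10⁻⁵ m/K
ΔT = 2.90×10⁻³ / 1.038846×10⁻⁵ = 279.156 K, so T = 21.0 + 279.156 = 300.156 °C

T = 300.2 °C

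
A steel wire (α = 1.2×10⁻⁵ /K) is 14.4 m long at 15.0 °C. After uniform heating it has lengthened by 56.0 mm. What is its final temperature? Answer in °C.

ΔL = αL₀ΔT ⇒ ΔT = ΔL / (αL₀)
ΔT = 56.0×10⁻³ m / (1.2×10⁻⁵ × 14.4 m) = 324.07 K
T = 15.0 + 324.07 = 339.07 °C

T = 339 °C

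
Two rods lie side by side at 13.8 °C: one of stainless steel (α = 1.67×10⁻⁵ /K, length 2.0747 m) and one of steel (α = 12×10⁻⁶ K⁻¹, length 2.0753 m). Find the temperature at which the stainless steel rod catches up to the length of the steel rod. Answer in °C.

L₁(1 + α₁ΔT) = L₂(1 + α₂ΔT) ⇒ ΔT = (L₂ − L₁)/(α₁L₁ − α₂L₂)
L₂ − L₁ = 2.0753 − 2.0747 = 6.00×10⁻⁴ m
α₁L₁ − α₂L₂ = 1.67×10⁻⁵×2.0747 − 12×10⁻⁶×2.0753 = 9.74389×10⁻⁶ m/K
ΔT = 6.00×10⁻⁴ / 9.74389×10⁻⁶ = 61.5770 K
T = 13.8 + 61.5770 = 75.3770 °C

T = 75.38 °C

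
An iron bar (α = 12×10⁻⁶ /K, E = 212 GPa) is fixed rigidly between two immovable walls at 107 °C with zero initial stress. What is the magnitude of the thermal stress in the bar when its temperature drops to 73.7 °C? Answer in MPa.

σ = 84.7 MPa

Fully constrained: the free strain ε = αΔT is blocked, so σ = Eε = EαΔT.
|ΔT| = 33.3 K
σ = 212×10⁹ × 12×10⁻⁶ × 33.3 = 8.47×10⁷ Pa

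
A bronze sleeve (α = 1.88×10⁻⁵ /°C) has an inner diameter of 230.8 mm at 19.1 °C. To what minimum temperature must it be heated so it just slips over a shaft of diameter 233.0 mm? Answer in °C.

T = 526 °C

Required Δd = 233.0 − 230.8 = 2.2 mm
Δd = αd₀ΔT ⇒ ΔT = Δd/(αd₀) = 2.2 / (1.88×10⁻⁵ × 230.8) = 507.02 K
T_min = 19.1 + 507.02 = 526.12 °C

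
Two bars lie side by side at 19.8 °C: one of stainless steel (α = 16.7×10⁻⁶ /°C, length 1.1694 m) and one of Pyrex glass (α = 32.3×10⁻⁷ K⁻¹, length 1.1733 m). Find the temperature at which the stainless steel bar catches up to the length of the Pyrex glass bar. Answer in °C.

T = 267.6 °C

L₁(1 + α₁ΔT) = L₂(1 + α₂ΔT) ⇒ ΔT = (L₂ − L₁)/(α₁L₁ − α₂L₂)
L₂ − L₁ = 1.1733 − 1.1694 = 3.90×10⁻³ m
α₁L₁ − α₂L₂ = 16.7×10⁻⁶×1.1694 − 32.3×10⁻⁷×1.1733 = 1.5739221×10⁻⁵ m/K
ΔT = 3.90×10⁻³ / 1.5739221×10⁻⁵ = 247.789 K
T = 19.8 + 247.789 = 267.589 °C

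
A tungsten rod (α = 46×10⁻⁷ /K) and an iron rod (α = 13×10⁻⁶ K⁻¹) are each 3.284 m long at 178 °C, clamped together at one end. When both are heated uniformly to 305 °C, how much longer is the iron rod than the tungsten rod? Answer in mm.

3.50 mm

ΔT = 127 K
tungsten: ΔL = 46×10⁻⁷ × 3.284 m × 127 = 1.9185×10⁻³ m = 1.9185 mm
iron: ΔL = 13×10⁻⁶ × 3.284 m × 127 = 5.4219×10⁻³ m = 5.4219 mm
difference = 5.4219 − 1.9185 = 3.5034 mm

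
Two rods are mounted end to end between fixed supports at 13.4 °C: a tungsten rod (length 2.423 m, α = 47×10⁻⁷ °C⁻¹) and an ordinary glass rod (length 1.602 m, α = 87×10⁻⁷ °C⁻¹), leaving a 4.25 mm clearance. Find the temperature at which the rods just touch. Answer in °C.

α₁L₁ = 1.13881×10⁻⁵ m/K, α₂L₂ = 1.39374×10⁻⁵ m/K → total 2.53255×10⁻⁵ m/K
ΔT = g/(α₁L₁+α₂L₂) = 4.25×10⁻³ / 2.53255×10⁻⁵ = 167.82 K
T = 13.4 + 167.82 = 181.22 °C

T = 181 °C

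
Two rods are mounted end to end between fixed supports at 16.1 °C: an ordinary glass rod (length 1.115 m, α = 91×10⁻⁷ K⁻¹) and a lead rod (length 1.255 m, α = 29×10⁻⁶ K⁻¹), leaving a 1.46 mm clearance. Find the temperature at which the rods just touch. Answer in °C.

T = 47.5 °C

α₁L₁ = 1.01465×10⁻⁵ m/K, α₂L₂ = 3.6395×10⁻⁵ m/K → total 4.65415×10⁻⁵ m/K
ΔT = g/(α₁L₁+α₂L₂) = 1.46×10⁻³ / 4.65415×10⁻⁵ = 31.370 K
T = 16.1 + 31.370 = 47.470 °C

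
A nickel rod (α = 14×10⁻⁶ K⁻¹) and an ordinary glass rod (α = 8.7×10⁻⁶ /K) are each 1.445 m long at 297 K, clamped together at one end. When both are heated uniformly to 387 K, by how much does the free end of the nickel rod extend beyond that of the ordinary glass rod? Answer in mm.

0.689 mm

ΔT = 90 K
nickel: ΔL = 14×10⁻⁶ × 1.445 m × 90 = 1.8207×10⁻³ m = 1.8207 mm
ordinary glass: ΔL = 8.7×10⁻⁶ × 1.445 m × 90 = 1.1314×10⁻³ m = 1.1314 mm
difference = 1.8207 − 1.1314 = 0.6893 mm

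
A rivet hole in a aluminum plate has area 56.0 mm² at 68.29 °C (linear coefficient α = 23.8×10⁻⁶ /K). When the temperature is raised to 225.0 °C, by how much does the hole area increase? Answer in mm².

Area coefficient ≈ 2α; |ΔT| = 156.71 K
ΔA = 2αA₀ΔT = 2(23.8×10⁻⁶)(56.0)(156.71) = 0.418 mm²

ΔA = 0.418 mm²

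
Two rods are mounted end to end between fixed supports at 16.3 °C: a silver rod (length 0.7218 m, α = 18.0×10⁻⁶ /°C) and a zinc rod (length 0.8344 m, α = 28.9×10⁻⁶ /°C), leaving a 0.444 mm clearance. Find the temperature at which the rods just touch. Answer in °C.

T = 28.3 °C

α₁L₁ = 1.29924×10⁻⁵ m/K, α₂L₂ = 2.411416×10⁻⁵ m/K → total 3.710656×10⁻⁵ m/K
ΔT = g/(α₁L₁+α₂L₂) = 4.44×10⁻⁴ / 3.710656×10⁻⁵ = 11.966 K
T = 16.3 + 11.966 = 28.266 °C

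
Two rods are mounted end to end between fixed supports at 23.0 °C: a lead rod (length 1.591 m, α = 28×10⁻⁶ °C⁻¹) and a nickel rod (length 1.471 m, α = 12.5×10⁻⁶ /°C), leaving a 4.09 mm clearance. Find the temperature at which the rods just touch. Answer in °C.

T = 88.0 °C

α₁L₁ = 4.4548×10⁻⁵ m/K, α₂L₂ = 1.83875×10⁻⁵ m/K → total 6.29355×10⁻⁵ m/K
ΔT = g/(α₁L₁+α₂L₂) = 4.09×10⁻³ / 6.29355×10⁻⁵ = 64.987 K
T = 23.0 + 64.987 = 87.987 °C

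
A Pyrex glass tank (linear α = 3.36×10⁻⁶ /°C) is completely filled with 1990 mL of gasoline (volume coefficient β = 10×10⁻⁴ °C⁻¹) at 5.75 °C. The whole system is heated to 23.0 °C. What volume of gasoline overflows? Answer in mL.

34.0 mL

The tank also expands: β_container ≈ 3α = 1.008×10⁻⁵ /K
Net overflow = V₀(β_liq − 3α_cont)ΔT
β − 3α = 1.00×10⁻³ − 1.008×10⁻⁵ = 9.8992×10⁻⁴ /K; ΔT = 17.25 K
ΔV = 1990 × 9.8992×10⁻⁴ × 17.25 = 34.0 mL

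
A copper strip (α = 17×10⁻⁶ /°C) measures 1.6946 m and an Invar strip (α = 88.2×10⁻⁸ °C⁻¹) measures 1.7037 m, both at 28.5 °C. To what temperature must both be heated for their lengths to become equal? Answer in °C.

Equal length when α₁L₁ΔT − α₂L₂ΔT = L₂ − L₁ = 9.10×10⁻³ m
α₁L₁ = 2.88082×10⁻⁵, α₂L₂ = 1.5026634×10⁻⁶ → Δ(αL) = 2.73055366×10⁻⁵ m/K
ΔT = 9.10×10⁻³ / 2.73055366×10⁻⁵ = 333.266 K, so T = 28.5 + 333.266 = 361.766 °C

T = 361.8 °C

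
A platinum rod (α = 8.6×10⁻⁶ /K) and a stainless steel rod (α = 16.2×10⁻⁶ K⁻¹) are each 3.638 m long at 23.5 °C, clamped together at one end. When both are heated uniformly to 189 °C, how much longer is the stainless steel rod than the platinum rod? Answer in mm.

ΔT = 165.5 K
platinum: ΔL = 8.6×10⁻⁶ × 3.638 m × 165.5 = 5.1780×10⁻³ m = 5.1780 mm
stainless steel: ΔL = 16.2×10⁻⁶ × 3.638 m × 165.5 = 9.7538×10⁻³ m = 9.7538 mm
difference = 9.7538 − 5.1780 = 4.5758 mm

4.58 mm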